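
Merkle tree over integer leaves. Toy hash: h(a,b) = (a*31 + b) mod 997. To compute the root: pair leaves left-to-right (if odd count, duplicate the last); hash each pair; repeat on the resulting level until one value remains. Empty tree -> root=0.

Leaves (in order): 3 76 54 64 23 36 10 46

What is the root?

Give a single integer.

Answer: 582

Derivation:
L0: [3, 76, 54, 64, 23, 36, 10, 46]
L1: h(3,76)=(3*31+76)%997=169 h(54,64)=(54*31+64)%997=741 h(23,36)=(23*31+36)%997=749 h(10,46)=(10*31+46)%997=356 -> [169, 741, 749, 356]
L2: h(169,741)=(169*31+741)%997=995 h(749,356)=(749*31+356)%997=644 -> [995, 644]
L3: h(995,644)=(995*31+644)%997=582 -> [582]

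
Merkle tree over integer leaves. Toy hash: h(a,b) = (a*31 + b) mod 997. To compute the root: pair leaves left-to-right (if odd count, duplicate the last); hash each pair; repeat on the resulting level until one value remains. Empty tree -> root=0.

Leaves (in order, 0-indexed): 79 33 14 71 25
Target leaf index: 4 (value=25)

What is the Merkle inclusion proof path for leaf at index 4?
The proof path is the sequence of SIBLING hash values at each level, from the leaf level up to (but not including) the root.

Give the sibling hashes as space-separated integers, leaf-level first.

L0 (leaves): [79, 33, 14, 71, 25], target index=4
L1: h(79,33)=(79*31+33)%997=488 [pair 0] h(14,71)=(14*31+71)%997=505 [pair 1] h(25,25)=(25*31+25)%997=800 [pair 2] -> [488, 505, 800]
  Sibling for proof at L0: 25
L2: h(488,505)=(488*31+505)%997=678 [pair 0] h(800,800)=(800*31+800)%997=675 [pair 1] -> [678, 675]
  Sibling for proof at L1: 800
L3: h(678,675)=(678*31+675)%997=756 [pair 0] -> [756]
  Sibling for proof at L2: 678
Root: 756
Proof path (sibling hashes from leaf to root): [25, 800, 678]

Answer: 25 800 678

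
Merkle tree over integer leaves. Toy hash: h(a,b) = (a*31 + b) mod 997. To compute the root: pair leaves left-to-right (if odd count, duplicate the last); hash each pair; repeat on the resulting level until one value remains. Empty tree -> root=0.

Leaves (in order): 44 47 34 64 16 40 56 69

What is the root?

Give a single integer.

L0: [44, 47, 34, 64, 16, 40, 56, 69]
L1: h(44,47)=(44*31+47)%997=414 h(34,64)=(34*31+64)%997=121 h(16,40)=(16*31+40)%997=536 h(56,69)=(56*31+69)%997=808 -> [414, 121, 536, 808]
L2: h(414,121)=(414*31+121)%997=991 h(536,808)=(536*31+808)%997=475 -> [991, 475]
L3: h(991,475)=(991*31+475)%997=289 -> [289]

Answer: 289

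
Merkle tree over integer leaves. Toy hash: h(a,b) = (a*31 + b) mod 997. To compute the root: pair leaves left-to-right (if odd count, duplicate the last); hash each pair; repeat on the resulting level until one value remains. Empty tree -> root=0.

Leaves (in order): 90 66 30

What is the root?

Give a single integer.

Answer: 763

Derivation:
L0: [90, 66, 30]
L1: h(90,66)=(90*31+66)%997=862 h(30,30)=(30*31+30)%997=960 -> [862, 960]
L2: h(862,960)=(862*31+960)%997=763 -> [763]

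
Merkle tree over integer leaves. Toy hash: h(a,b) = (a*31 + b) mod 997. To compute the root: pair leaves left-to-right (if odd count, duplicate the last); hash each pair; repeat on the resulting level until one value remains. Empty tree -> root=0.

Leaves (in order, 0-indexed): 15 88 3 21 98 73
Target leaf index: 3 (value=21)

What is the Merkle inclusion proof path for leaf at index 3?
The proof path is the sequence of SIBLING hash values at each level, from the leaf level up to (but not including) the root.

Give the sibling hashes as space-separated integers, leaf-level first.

Answer: 3 553 849

Derivation:
L0 (leaves): [15, 88, 3, 21, 98, 73], target index=3
L1: h(15,88)=(15*31+88)%997=553 [pair 0] h(3,21)=(3*31+21)%997=114 [pair 1] h(98,73)=(98*31+73)%997=120 [pair 2] -> [553, 114, 120]
  Sibling for proof at L0: 3
L2: h(553,114)=(553*31+114)%997=308 [pair 0] h(120,120)=(120*31+120)%997=849 [pair 1] -> [308, 849]
  Sibling for proof at L1: 553
L3: h(308,849)=(308*31+849)%997=427 [pair 0] -> [427]
  Sibling for proof at L2: 849
Root: 427
Proof path (sibling hashes from leaf to root): [3, 553, 849]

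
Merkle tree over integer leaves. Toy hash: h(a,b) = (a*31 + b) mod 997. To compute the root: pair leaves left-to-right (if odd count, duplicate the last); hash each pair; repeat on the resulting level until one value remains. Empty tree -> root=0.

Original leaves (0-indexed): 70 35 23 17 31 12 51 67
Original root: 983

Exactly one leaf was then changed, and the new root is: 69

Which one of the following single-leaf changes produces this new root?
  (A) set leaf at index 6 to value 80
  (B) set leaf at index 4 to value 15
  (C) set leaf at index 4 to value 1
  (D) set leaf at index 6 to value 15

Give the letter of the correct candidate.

Answer: C

Derivation:
Original leaves: [70, 35, 23, 17, 31, 12, 51, 67]
Target new root: 69
Try each candidate change and compute the resulting root:
Candidate A: set leaf[6] = 80 -> leaves = [70, 35, 23, 17, 31, 12, 80, 67]
  L0: [70, 35, 23, 17, 31, 12, 80, 67]
  L1: h(70,35)=(70*31+35)%997=211 h(23,17)=(23*31+17)%997=730 h(31,12)=(31*31+12)%997=973 h(80,67)=(80*31+67)%997=553 -> [211, 730, 973, 553]
  L2: h(211,730)=(211*31+730)%997=292 h(973,553)=(973*31+553)%997=806 -> [292, 806]
  L3: h(292,806)=(292*31+806)%997=885 -> [885]
  root = 885 != target 69
Candidate B: set leaf[4] = 15 -> leaves = [70, 35, 23, 17, 15, 12, 51, 67]
  L0: [70, 35, 23, 17, 15, 12, 51, 67]
  L1: h(70,35)=(70*31+35)%997=211 h(23,17)=(23*31+17)%997=730 h(15,12)=(15*31+12)%997=477 h(51,67)=(51*31+67)%997=651 -> [211, 730, 477, 651]
  L2: h(211,730)=(211*31+730)%997=292 h(477,651)=(477*31+651)%997=483 -> [292, 483]
  L3: h(292,483)=(292*31+483)%997=562 -> [562]
  root = 562 != target 69
Candidate C: set leaf[4] = 1 -> leaves = [70, 35, 23, 17, 1, 12, 51, 67]
  L0: [70, 35, 23, 17, 1, 12, 51, 67]
  L1: h(70,35)=(70*31+35)%997=211 h(23,17)=(23*31+17)%997=730 h(1,12)=(1*31+12)%997=43 h(51,67)=(51*31+67)%997=651 -> [211, 730, 43, 651]
  L2: h(211,730)=(211*31+730)%997=292 h(43,651)=(43*31+651)%997=987 -> [292, 987]
  L3: h(292,987)=(292*31+987)%997=69 -> [69]
  root = 69 == target 69  ** MATCH **
Candidate D: set leaf[6] = 15 -> leaves = [70, 35, 23, 17, 31, 12, 15, 67]
  L0: [70, 35, 23, 17, 31, 12, 15, 67]
  L1: h(70,35)=(70*31+35)%997=211 h(23,17)=(23*31+17)%997=730 h(31,12)=(31*31+12)%997=973 h(15,67)=(15*31+67)%997=532 -> [211, 730, 973, 532]
  L2: h(211,730)=(211*31+730)%997=292 h(973,532)=(973*31+532)%997=785 -> [292, 785]
  L3: h(292,785)=(292*31+785)%997=864 -> [864]
  root = 864 != target 69
Candidate C produces the target root.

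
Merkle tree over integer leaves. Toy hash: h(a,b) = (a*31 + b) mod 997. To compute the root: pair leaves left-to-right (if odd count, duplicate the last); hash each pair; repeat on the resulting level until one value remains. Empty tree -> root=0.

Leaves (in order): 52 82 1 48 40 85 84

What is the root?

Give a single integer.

Answer: 183

Derivation:
L0: [52, 82, 1, 48, 40, 85, 84]
L1: h(52,82)=(52*31+82)%997=697 h(1,48)=(1*31+48)%997=79 h(40,85)=(40*31+85)%997=328 h(84,84)=(84*31+84)%997=694 -> [697, 79, 328, 694]
L2: h(697,79)=(697*31+79)%997=749 h(328,694)=(328*31+694)%997=892 -> [749, 892]
L3: h(749,892)=(749*31+892)%997=183 -> [183]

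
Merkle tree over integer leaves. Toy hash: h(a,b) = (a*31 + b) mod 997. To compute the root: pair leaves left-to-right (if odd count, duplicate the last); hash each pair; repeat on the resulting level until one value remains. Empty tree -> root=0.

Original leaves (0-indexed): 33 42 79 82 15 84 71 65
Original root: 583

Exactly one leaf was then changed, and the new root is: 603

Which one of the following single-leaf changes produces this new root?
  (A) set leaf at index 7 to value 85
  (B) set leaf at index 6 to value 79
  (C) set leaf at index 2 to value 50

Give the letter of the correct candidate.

Original leaves: [33, 42, 79, 82, 15, 84, 71, 65]
Target new root: 603
Try each candidate change and compute the resulting root:
Candidate A: set leaf[7] = 85 -> leaves = [33, 42, 79, 82, 15, 84, 71, 85]
  L0: [33, 42, 79, 82, 15, 84, 71, 85]
  L1: h(33,42)=(33*31+42)%997=68 h(79,82)=(79*31+82)%997=537 h(15,84)=(15*31+84)%997=549 h(71,85)=(71*31+85)%997=292 -> [68, 537, 549, 292]
  L2: h(68,537)=(68*31+537)%997=651 h(549,292)=(549*31+292)%997=362 -> [651, 362]
  L3: h(651,362)=(651*31+362)%997=603 -> [603]
  root = 603 == target 603  ** MATCH **
Candidate B: set leaf[6] = 79 -> leaves = [33, 42, 79, 82, 15, 84, 79, 65]
  L0: [33, 42, 79, 82, 15, 84, 79, 65]
  L1: h(33,42)=(33*31+42)%997=68 h(79,82)=(79*31+82)%997=537 h(15,84)=(15*31+84)%997=549 h(79,65)=(79*31+65)%997=520 -> [68, 537, 549, 520]
  L2: h(68,537)=(68*31+537)%997=651 h(549,520)=(549*31+520)%997=590 -> [651, 590]
  L3: h(651,590)=(651*31+590)%997=831 -> [831]
  root = 831 != target 603
Candidate C: set leaf[2] = 50 -> leaves = [33, 42, 50, 82, 15, 84, 71, 65]
  L0: [33, 42, 50, 82, 15, 84, 71, 65]
  L1: h(33,42)=(33*31+42)%997=68 h(50,82)=(50*31+82)%997=635 h(15,84)=(15*31+84)%997=549 h(71,65)=(71*31+65)%997=272 -> [68, 635, 549, 272]
  L2: h(68,635)=(68*31+635)%997=749 h(549,272)=(549*31+272)%997=342 -> [749, 342]
  L3: h(749,342)=(749*31+342)%997=630 -> [630]
  root = 630 != target 603
Candidate A produces the target root.

Answer: A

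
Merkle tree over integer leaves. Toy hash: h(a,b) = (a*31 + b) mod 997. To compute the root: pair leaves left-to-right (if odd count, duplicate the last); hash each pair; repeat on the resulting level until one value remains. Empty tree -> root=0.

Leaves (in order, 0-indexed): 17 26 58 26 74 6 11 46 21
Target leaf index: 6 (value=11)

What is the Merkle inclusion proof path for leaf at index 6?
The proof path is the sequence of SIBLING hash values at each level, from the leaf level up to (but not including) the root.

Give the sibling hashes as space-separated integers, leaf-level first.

L0 (leaves): [17, 26, 58, 26, 74, 6, 11, 46, 21], target index=6
L1: h(17,26)=(17*31+26)%997=553 [pair 0] h(58,26)=(58*31+26)%997=827 [pair 1] h(74,6)=(74*31+6)%997=306 [pair 2] h(11,46)=(11*31+46)%997=387 [pair 3] h(21,21)=(21*31+21)%997=672 [pair 4] -> [553, 827, 306, 387, 672]
  Sibling for proof at L0: 46
L2: h(553,827)=(553*31+827)%997=24 [pair 0] h(306,387)=(306*31+387)%997=900 [pair 1] h(672,672)=(672*31+672)%997=567 [pair 2] -> [24, 900, 567]
  Sibling for proof at L1: 306
L3: h(24,900)=(24*31+900)%997=647 [pair 0] h(567,567)=(567*31+567)%997=198 [pair 1] -> [647, 198]
  Sibling for proof at L2: 24
L4: h(647,198)=(647*31+198)%997=315 [pair 0] -> [315]
  Sibling for proof at L3: 198
Root: 315
Proof path (sibling hashes from leaf to root): [46, 306, 24, 198]

Answer: 46 306 24 198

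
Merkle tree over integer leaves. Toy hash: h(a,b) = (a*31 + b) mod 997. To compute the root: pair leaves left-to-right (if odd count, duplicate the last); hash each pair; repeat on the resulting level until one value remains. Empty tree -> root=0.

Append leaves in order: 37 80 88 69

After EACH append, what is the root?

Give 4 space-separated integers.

After append 37 (leaves=[37]):
  L0: [37]
  root=37
After append 80 (leaves=[37, 80]):
  L0: [37, 80]
  L1: h(37,80)=(37*31+80)%997=230 -> [230]
  root=230
After append 88 (leaves=[37, 80, 88]):
  L0: [37, 80, 88]
  L1: h(37,80)=(37*31+80)%997=230 h(88,88)=(88*31+88)%997=822 -> [230, 822]
  L2: h(230,822)=(230*31+822)%997=973 -> [973]
  root=973
After append 69 (leaves=[37, 80, 88, 69]):
  L0: [37, 80, 88, 69]
  L1: h(37,80)=(37*31+80)%997=230 h(88,69)=(88*31+69)%997=803 -> [230, 803]
  L2: h(230,803)=(230*31+803)%997=954 -> [954]
  root=954

Answer: 37 230 973 954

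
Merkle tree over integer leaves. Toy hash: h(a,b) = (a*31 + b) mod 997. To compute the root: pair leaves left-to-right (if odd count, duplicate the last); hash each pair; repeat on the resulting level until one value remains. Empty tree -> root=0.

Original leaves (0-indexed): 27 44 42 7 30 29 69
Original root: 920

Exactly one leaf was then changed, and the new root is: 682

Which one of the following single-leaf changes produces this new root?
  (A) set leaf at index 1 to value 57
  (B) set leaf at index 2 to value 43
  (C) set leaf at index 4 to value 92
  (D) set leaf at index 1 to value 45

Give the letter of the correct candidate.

Original leaves: [27, 44, 42, 7, 30, 29, 69]
Target new root: 682
Try each candidate change and compute the resulting root:
Candidate A: set leaf[1] = 57 -> leaves = [27, 57, 42, 7, 30, 29, 69]
  L0: [27, 57, 42, 7, 30, 29, 69]
  L1: h(27,57)=(27*31+57)%997=894 h(42,7)=(42*31+7)%997=312 h(30,29)=(30*31+29)%997=959 h(69,69)=(69*31+69)%997=214 -> [894, 312, 959, 214]
  L2: h(894,312)=(894*31+312)%997=110 h(959,214)=(959*31+214)%997=33 -> [110, 33]
  L3: h(110,33)=(110*31+33)%997=452 -> [452]
  root = 452 != target 682
Candidate B: set leaf[2] = 43 -> leaves = [27, 44, 43, 7, 30, 29, 69]
  L0: [27, 44, 43, 7, 30, 29, 69]
  L1: h(27,44)=(27*31+44)%997=881 h(43,7)=(43*31+7)%997=343 h(30,29)=(30*31+29)%997=959 h(69,69)=(69*31+69)%997=214 -> [881, 343, 959, 214]
  L2: h(881,343)=(881*31+343)%997=735 h(959,214)=(959*31+214)%997=33 -> [735, 33]
  L3: h(735,33)=(735*31+33)%997=884 -> [884]
  root = 884 != target 682
Candidate C: set leaf[4] = 92 -> leaves = [27, 44, 42, 7, 92, 29, 69]
  L0: [27, 44, 42, 7, 92, 29, 69]
  L1: h(27,44)=(27*31+44)%997=881 h(42,7)=(42*31+7)%997=312 h(92,29)=(92*31+29)%997=887 h(69,69)=(69*31+69)%997=214 -> [881, 312, 887, 214]
  L2: h(881,312)=(881*31+312)%997=704 h(887,214)=(887*31+214)%997=792 -> [704, 792]
  L3: h(704,792)=(704*31+792)%997=682 -> [682]
  root = 682 == target 682  ** MATCH **
Candidate D: set leaf[1] = 45 -> leaves = [27, 45, 42, 7, 30, 29, 69]
  L0: [27, 45, 42, 7, 30, 29, 69]
  L1: h(27,45)=(27*31+45)%997=882 h(42,7)=(42*31+7)%997=312 h(30,29)=(30*31+29)%997=959 h(69,69)=(69*31+69)%997=214 -> [882, 312, 959, 214]
  L2: h(882,312)=(882*31+312)%997=735 h(959,214)=(959*31+214)%997=33 -> [735, 33]
  L3: h(735,33)=(735*31+33)%997=884 -> [884]
  root = 884 != target 682
Candidate C produces the target root.

Answer: C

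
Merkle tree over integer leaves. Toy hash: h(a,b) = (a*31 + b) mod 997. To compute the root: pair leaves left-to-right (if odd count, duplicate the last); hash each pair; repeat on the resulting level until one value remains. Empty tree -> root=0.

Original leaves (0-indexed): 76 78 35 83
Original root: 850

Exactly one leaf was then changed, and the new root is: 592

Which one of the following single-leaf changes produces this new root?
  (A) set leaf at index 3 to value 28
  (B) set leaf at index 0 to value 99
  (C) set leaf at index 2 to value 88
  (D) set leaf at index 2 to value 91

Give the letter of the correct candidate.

Original leaves: [76, 78, 35, 83]
Target new root: 592
Try each candidate change and compute the resulting root:
Candidate A: set leaf[3] = 28 -> leaves = [76, 78, 35, 28]
  L0: [76, 78, 35, 28]
  L1: h(76,78)=(76*31+78)%997=440 h(35,28)=(35*31+28)%997=116 -> [440, 116]
  L2: h(440,116)=(440*31+116)%997=795 -> [795]
  root = 795 != target 592
Candidate B: set leaf[0] = 99 -> leaves = [99, 78, 35, 83]
  L0: [99, 78, 35, 83]
  L1: h(99,78)=(99*31+78)%997=156 h(35,83)=(35*31+83)%997=171 -> [156, 171]
  L2: h(156,171)=(156*31+171)%997=22 -> [22]
  root = 22 != target 592
Candidate C: set leaf[2] = 88 -> leaves = [76, 78, 88, 83]
  L0: [76, 78, 88, 83]
  L1: h(76,78)=(76*31+78)%997=440 h(88,83)=(88*31+83)%997=817 -> [440, 817]
  L2: h(440,817)=(440*31+817)%997=499 -> [499]
  root = 499 != target 592
Candidate D: set leaf[2] = 91 -> leaves = [76, 78, 91, 83]
  L0: [76, 78, 91, 83]
  L1: h(76,78)=(76*31+78)%997=440 h(91,83)=(91*31+83)%997=910 -> [440, 910]
  L2: h(440,910)=(440*31+910)%997=592 -> [592]
  root = 592 == target 592  ** MATCH **
Candidate D produces the target root.

Answer: D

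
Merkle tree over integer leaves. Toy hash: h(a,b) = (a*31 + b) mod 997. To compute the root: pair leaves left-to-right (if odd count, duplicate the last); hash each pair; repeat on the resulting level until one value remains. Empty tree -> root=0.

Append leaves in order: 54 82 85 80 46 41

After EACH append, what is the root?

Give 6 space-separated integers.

After append 54 (leaves=[54]):
  L0: [54]
  root=54
After append 82 (leaves=[54, 82]):
  L0: [54, 82]
  L1: h(54,82)=(54*31+82)%997=759 -> [759]
  root=759
After append 85 (leaves=[54, 82, 85]):
  L0: [54, 82, 85]
  L1: h(54,82)=(54*31+82)%997=759 h(85,85)=(85*31+85)%997=726 -> [759, 726]
  L2: h(759,726)=(759*31+726)%997=327 -> [327]
  root=327
After append 80 (leaves=[54, 82, 85, 80]):
  L0: [54, 82, 85, 80]
  L1: h(54,82)=(54*31+82)%997=759 h(85,80)=(85*31+80)%997=721 -> [759, 721]
  L2: h(759,721)=(759*31+721)%997=322 -> [322]
  root=322
After append 46 (leaves=[54, 82, 85, 80, 46]):
  L0: [54, 82, 85, 80, 46]
  L1: h(54,82)=(54*31+82)%997=759 h(85,80)=(85*31+80)%997=721 h(46,46)=(46*31+46)%997=475 -> [759, 721, 475]
  L2: h(759,721)=(759*31+721)%997=322 h(475,475)=(475*31+475)%997=245 -> [322, 245]
  L3: h(322,245)=(322*31+245)%997=257 -> [257]
  root=257
After append 41 (leaves=[54, 82, 85, 80, 46, 41]):
  L0: [54, 82, 85, 80, 46, 41]
  L1: h(54,82)=(54*31+82)%997=759 h(85,80)=(85*31+80)%997=721 h(46,41)=(46*31+41)%997=470 -> [759, 721, 470]
  L2: h(759,721)=(759*31+721)%997=322 h(470,470)=(470*31+470)%997=85 -> [322, 85]
  L3: h(322,85)=(322*31+85)%997=97 -> [97]
  root=97

Answer: 54 759 327 322 257 97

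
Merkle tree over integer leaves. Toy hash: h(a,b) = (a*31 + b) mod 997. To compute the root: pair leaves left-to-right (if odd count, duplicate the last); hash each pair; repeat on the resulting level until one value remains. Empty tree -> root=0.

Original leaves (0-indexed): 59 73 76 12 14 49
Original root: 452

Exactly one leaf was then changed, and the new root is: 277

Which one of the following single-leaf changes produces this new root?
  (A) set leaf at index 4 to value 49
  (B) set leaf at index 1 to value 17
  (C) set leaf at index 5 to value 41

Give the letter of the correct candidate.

Answer: A

Derivation:
Original leaves: [59, 73, 76, 12, 14, 49]
Target new root: 277
Try each candidate change and compute the resulting root:
Candidate A: set leaf[4] = 49 -> leaves = [59, 73, 76, 12, 49, 49]
  L0: [59, 73, 76, 12, 49, 49]
  L1: h(59,73)=(59*31+73)%997=905 h(76,12)=(76*31+12)%997=374 h(49,49)=(49*31+49)%997=571 -> [905, 374, 571]
  L2: h(905,374)=(905*31+374)%997=513 h(571,571)=(571*31+571)%997=326 -> [513, 326]
  L3: h(513,326)=(513*31+326)%997=277 -> [277]
  root = 277 == target 277  ** MATCH **
Candidate B: set leaf[1] = 17 -> leaves = [59, 17, 76, 12, 14, 49]
  L0: [59, 17, 76, 12, 14, 49]
  L1: h(59,17)=(59*31+17)%997=849 h(76,12)=(76*31+12)%997=374 h(14,49)=(14*31+49)%997=483 -> [849, 374, 483]
  L2: h(849,374)=(849*31+374)%997=771 h(483,483)=(483*31+483)%997=501 -> [771, 501]
  L3: h(771,501)=(771*31+501)%997=474 -> [474]
  root = 474 != target 277
Candidate C: set leaf[5] = 41 -> leaves = [59, 73, 76, 12, 14, 41]
  L0: [59, 73, 76, 12, 14, 41]
  L1: h(59,73)=(59*31+73)%997=905 h(76,12)=(76*31+12)%997=374 h(14,41)=(14*31+41)%997=475 -> [905, 374, 475]
  L2: h(905,374)=(905*31+374)%997=513 h(475,475)=(475*31+475)%997=245 -> [513, 245]
  L3: h(513,245)=(513*31+245)%997=196 -> [196]
  root = 196 != target 277
Candidate A produces the target root.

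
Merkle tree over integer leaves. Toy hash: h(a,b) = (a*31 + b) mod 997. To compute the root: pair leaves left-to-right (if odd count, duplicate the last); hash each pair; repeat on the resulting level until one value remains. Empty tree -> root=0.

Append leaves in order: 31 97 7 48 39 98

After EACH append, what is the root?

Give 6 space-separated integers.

After append 31 (leaves=[31]):
  L0: [31]
  root=31
After append 97 (leaves=[31, 97]):
  L0: [31, 97]
  L1: h(31,97)=(31*31+97)%997=61 -> [61]
  root=61
After append 7 (leaves=[31, 97, 7]):
  L0: [31, 97, 7]
  L1: h(31,97)=(31*31+97)%997=61 h(7,7)=(7*31+7)%997=224 -> [61, 224]
  L2: h(61,224)=(61*31+224)%997=121 -> [121]
  root=121
After append 48 (leaves=[31, 97, 7, 48]):
  L0: [31, 97, 7, 48]
  L1: h(31,97)=(31*31+97)%997=61 h(7,48)=(7*31+48)%997=265 -> [61, 265]
  L2: h(61,265)=(61*31+265)%997=162 -> [162]
  root=162
After append 39 (leaves=[31, 97, 7, 48, 39]):
  L0: [31, 97, 7, 48, 39]
  L1: h(31,97)=(31*31+97)%997=61 h(7,48)=(7*31+48)%997=265 h(39,39)=(39*31+39)%997=251 -> [61, 265, 251]
  L2: h(61,265)=(61*31+265)%997=162 h(251,251)=(251*31+251)%997=56 -> [162, 56]
  L3: h(162,56)=(162*31+56)%997=93 -> [93]
  root=93
After append 98 (leaves=[31, 97, 7, 48, 39, 98]):
  L0: [31, 97, 7, 48, 39, 98]
  L1: h(31,97)=(31*31+97)%997=61 h(7,48)=(7*31+48)%997=265 h(39,98)=(39*31+98)%997=310 -> [61, 265, 310]
  L2: h(61,265)=(61*31+265)%997=162 h(310,310)=(310*31+310)%997=947 -> [162, 947]
  L3: h(162,947)=(162*31+947)%997=984 -> [984]
  root=984

Answer: 31 61 121 162 93 984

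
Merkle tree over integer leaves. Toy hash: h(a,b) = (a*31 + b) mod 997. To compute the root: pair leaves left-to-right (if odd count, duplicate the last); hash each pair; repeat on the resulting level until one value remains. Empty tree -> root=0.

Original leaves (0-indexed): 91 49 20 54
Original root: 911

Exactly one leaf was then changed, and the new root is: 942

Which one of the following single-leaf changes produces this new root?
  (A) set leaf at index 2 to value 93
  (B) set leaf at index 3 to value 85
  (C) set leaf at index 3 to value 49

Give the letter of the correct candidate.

Original leaves: [91, 49, 20, 54]
Target new root: 942
Try each candidate change and compute the resulting root:
Candidate A: set leaf[2] = 93 -> leaves = [91, 49, 93, 54]
  L0: [91, 49, 93, 54]
  L1: h(91,49)=(91*31+49)%997=876 h(93,54)=(93*31+54)%997=943 -> [876, 943]
  L2: h(876,943)=(876*31+943)%997=183 -> [183]
  root = 183 != target 942
Candidate B: set leaf[3] = 85 -> leaves = [91, 49, 20, 85]
  L0: [91, 49, 20, 85]
  L1: h(91,49)=(91*31+49)%997=876 h(20,85)=(20*31+85)%997=705 -> [876, 705]
  L2: h(876,705)=(876*31+705)%997=942 -> [942]
  root = 942 == target 942  ** MATCH **
Candidate C: set leaf[3] = 49 -> leaves = [91, 49, 20, 49]
  L0: [91, 49, 20, 49]
  L1: h(91,49)=(91*31+49)%997=876 h(20,49)=(20*31+49)%997=669 -> [876, 669]
  L2: h(876,669)=(876*31+669)%997=906 -> [906]
  root = 906 != target 942
Candidate B produces the target root.

Answer: B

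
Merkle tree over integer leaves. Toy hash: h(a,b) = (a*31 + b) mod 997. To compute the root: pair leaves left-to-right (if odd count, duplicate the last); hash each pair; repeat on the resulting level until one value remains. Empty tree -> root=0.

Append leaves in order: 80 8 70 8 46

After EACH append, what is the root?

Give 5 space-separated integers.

Answer: 80 494 605 543 129

Derivation:
After append 80 (leaves=[80]):
  L0: [80]
  root=80
After append 8 (leaves=[80, 8]):
  L0: [80, 8]
  L1: h(80,8)=(80*31+8)%997=494 -> [494]
  root=494
After append 70 (leaves=[80, 8, 70]):
  L0: [80, 8, 70]
  L1: h(80,8)=(80*31+8)%997=494 h(70,70)=(70*31+70)%997=246 -> [494, 246]
  L2: h(494,246)=(494*31+246)%997=605 -> [605]
  root=605
After append 8 (leaves=[80, 8, 70, 8]):
  L0: [80, 8, 70, 8]
  L1: h(80,8)=(80*31+8)%997=494 h(70,8)=(70*31+8)%997=184 -> [494, 184]
  L2: h(494,184)=(494*31+184)%997=543 -> [543]
  root=543
After append 46 (leaves=[80, 8, 70, 8, 46]):
  L0: [80, 8, 70, 8, 46]
  L1: h(80,8)=(80*31+8)%997=494 h(70,8)=(70*31+8)%997=184 h(46,46)=(46*31+46)%997=475 -> [494, 184, 475]
  L2: h(494,184)=(494*31+184)%997=543 h(475,475)=(475*31+475)%997=245 -> [543, 245]
  L3: h(543,245)=(543*31+245)%997=129 -> [129]
  root=129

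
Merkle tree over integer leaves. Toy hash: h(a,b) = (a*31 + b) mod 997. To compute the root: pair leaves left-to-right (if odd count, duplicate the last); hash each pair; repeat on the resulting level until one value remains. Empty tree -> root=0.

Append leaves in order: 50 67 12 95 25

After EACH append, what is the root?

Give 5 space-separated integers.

Answer: 50 620 661 744 808

Derivation:
After append 50 (leaves=[50]):
  L0: [50]
  root=50
After append 67 (leaves=[50, 67]):
  L0: [50, 67]
  L1: h(50,67)=(50*31+67)%997=620 -> [620]
  root=620
After append 12 (leaves=[50, 67, 12]):
  L0: [50, 67, 12]
  L1: h(50,67)=(50*31+67)%997=620 h(12,12)=(12*31+12)%997=384 -> [620, 384]
  L2: h(620,384)=(620*31+384)%997=661 -> [661]
  root=661
After append 95 (leaves=[50, 67, 12, 95]):
  L0: [50, 67, 12, 95]
  L1: h(50,67)=(50*31+67)%997=620 h(12,95)=(12*31+95)%997=467 -> [620, 467]
  L2: h(620,467)=(620*31+467)%997=744 -> [744]
  root=744
After append 25 (leaves=[50, 67, 12, 95, 25]):
  L0: [50, 67, 12, 95, 25]
  L1: h(50,67)=(50*31+67)%997=620 h(12,95)=(12*31+95)%997=467 h(25,25)=(25*31+25)%997=800 -> [620, 467, 800]
  L2: h(620,467)=(620*31+467)%997=744 h(800,800)=(800*31+800)%997=675 -> [744, 675]
  L3: h(744,675)=(744*31+675)%997=808 -> [808]
  root=808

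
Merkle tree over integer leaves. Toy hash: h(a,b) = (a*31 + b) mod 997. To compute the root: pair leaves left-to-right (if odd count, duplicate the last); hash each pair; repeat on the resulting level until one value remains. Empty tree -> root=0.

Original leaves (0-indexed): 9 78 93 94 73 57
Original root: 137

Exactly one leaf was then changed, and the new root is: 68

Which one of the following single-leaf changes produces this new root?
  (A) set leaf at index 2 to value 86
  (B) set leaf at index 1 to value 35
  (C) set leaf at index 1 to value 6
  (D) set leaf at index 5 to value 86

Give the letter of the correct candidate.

Answer: D

Derivation:
Original leaves: [9, 78, 93, 94, 73, 57]
Target new root: 68
Try each candidate change and compute the resulting root:
Candidate A: set leaf[2] = 86 -> leaves = [9, 78, 86, 94, 73, 57]
  L0: [9, 78, 86, 94, 73, 57]
  L1: h(9,78)=(9*31+78)%997=357 h(86,94)=(86*31+94)%997=766 h(73,57)=(73*31+57)%997=326 -> [357, 766, 326]
  L2: h(357,766)=(357*31+766)%997=866 h(326,326)=(326*31+326)%997=462 -> [866, 462]
  L3: h(866,462)=(866*31+462)%997=389 -> [389]
  root = 389 != target 68
Candidate B: set leaf[1] = 35 -> leaves = [9, 35, 93, 94, 73, 57]
  L0: [9, 35, 93, 94, 73, 57]
  L1: h(9,35)=(9*31+35)%997=314 h(93,94)=(93*31+94)%997=983 h(73,57)=(73*31+57)%997=326 -> [314, 983, 326]
  L2: h(314,983)=(314*31+983)%997=747 h(326,326)=(326*31+326)%997=462 -> [747, 462]
  L3: h(747,462)=(747*31+462)%997=688 -> [688]
  root = 688 != target 68
Candidate C: set leaf[1] = 6 -> leaves = [9, 6, 93, 94, 73, 57]
  L0: [9, 6, 93, 94, 73, 57]
  L1: h(9,6)=(9*31+6)%997=285 h(93,94)=(93*31+94)%997=983 h(73,57)=(73*31+57)%997=326 -> [285, 983, 326]
  L2: h(285,983)=(285*31+983)%997=845 h(326,326)=(326*31+326)%997=462 -> [845, 462]
  L3: h(845,462)=(845*31+462)%997=735 -> [735]
  root = 735 != target 68
Candidate D: set leaf[5] = 86 -> leaves = [9, 78, 93, 94, 73, 86]
  L0: [9, 78, 93, 94, 73, 86]
  L1: h(9,78)=(9*31+78)%997=357 h(93,94)=(93*31+94)%997=983 h(73,86)=(73*31+86)%997=355 -> [357, 983, 355]
  L2: h(357,983)=(357*31+983)%997=86 h(355,355)=(355*31+355)%997=393 -> [86, 393]
  L3: h(86,393)=(86*31+393)%997=68 -> [68]
  root = 68 == target 68  ** MATCH **
Candidate D produces the target root.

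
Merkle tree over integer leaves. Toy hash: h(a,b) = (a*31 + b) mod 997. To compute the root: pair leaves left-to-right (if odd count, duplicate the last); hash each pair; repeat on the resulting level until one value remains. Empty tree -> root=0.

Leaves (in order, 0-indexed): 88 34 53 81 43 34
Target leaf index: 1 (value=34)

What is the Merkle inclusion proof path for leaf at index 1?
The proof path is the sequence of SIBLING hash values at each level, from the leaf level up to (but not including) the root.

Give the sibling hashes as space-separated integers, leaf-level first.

Answer: 88 727 873

Derivation:
L0 (leaves): [88, 34, 53, 81, 43, 34], target index=1
L1: h(88,34)=(88*31+34)%997=768 [pair 0] h(53,81)=(53*31+81)%997=727 [pair 1] h(43,34)=(43*31+34)%997=370 [pair 2] -> [768, 727, 370]
  Sibling for proof at L0: 88
L2: h(768,727)=(768*31+727)%997=607 [pair 0] h(370,370)=(370*31+370)%997=873 [pair 1] -> [607, 873]
  Sibling for proof at L1: 727
L3: h(607,873)=(607*31+873)%997=747 [pair 0] -> [747]
  Sibling for proof at L2: 873
Root: 747
Proof path (sibling hashes from leaf to root): [88, 727, 873]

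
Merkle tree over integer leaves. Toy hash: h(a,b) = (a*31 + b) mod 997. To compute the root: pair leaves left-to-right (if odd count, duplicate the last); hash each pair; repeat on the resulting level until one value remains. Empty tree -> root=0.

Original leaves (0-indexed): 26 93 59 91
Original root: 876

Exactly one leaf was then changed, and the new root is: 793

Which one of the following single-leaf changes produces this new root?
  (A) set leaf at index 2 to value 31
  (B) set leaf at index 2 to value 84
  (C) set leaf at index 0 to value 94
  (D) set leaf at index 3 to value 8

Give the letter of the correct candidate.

Original leaves: [26, 93, 59, 91]
Target new root: 793
Try each candidate change and compute the resulting root:
Candidate A: set leaf[2] = 31 -> leaves = [26, 93, 31, 91]
  L0: [26, 93, 31, 91]
  L1: h(26,93)=(26*31+93)%997=899 h(31,91)=(31*31+91)%997=55 -> [899, 55]
  L2: h(899,55)=(899*31+55)%997=8 -> [8]
  root = 8 != target 793
Candidate B: set leaf[2] = 84 -> leaves = [26, 93, 84, 91]
  L0: [26, 93, 84, 91]
  L1: h(26,93)=(26*31+93)%997=899 h(84,91)=(84*31+91)%997=701 -> [899, 701]
  L2: h(899,701)=(899*31+701)%997=654 -> [654]
  root = 654 != target 793
Candidate C: set leaf[0] = 94 -> leaves = [94, 93, 59, 91]
  L0: [94, 93, 59, 91]
  L1: h(94,93)=(94*31+93)%997=16 h(59,91)=(59*31+91)%997=923 -> [16, 923]
  L2: h(16,923)=(16*31+923)%997=422 -> [422]
  root = 422 != target 793
Candidate D: set leaf[3] = 8 -> leaves = [26, 93, 59, 8]
  L0: [26, 93, 59, 8]
  L1: h(26,93)=(26*31+93)%997=899 h(59,8)=(59*31+8)%997=840 -> [899, 840]
  L2: h(899,840)=(899*31+840)%997=793 -> [793]
  root = 793 == target 793  ** MATCH **
Candidate D produces the target root.

Answer: D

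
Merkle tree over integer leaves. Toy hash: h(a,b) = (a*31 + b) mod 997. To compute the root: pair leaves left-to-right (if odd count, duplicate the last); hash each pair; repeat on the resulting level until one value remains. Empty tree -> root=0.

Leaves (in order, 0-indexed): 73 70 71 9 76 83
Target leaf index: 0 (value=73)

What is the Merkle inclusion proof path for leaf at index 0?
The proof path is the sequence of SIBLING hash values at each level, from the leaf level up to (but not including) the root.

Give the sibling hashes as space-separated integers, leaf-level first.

L0 (leaves): [73, 70, 71, 9, 76, 83], target index=0
L1: h(73,70)=(73*31+70)%997=339 [pair 0] h(71,9)=(71*31+9)%997=216 [pair 1] h(76,83)=(76*31+83)%997=445 [pair 2] -> [339, 216, 445]
  Sibling for proof at L0: 70
L2: h(339,216)=(339*31+216)%997=755 [pair 0] h(445,445)=(445*31+445)%997=282 [pair 1] -> [755, 282]
  Sibling for proof at L1: 216
L3: h(755,282)=(755*31+282)%997=756 [pair 0] -> [756]
  Sibling for proof at L2: 282
Root: 756
Proof path (sibling hashes from leaf to root): [70, 216, 282]

Answer: 70 216 282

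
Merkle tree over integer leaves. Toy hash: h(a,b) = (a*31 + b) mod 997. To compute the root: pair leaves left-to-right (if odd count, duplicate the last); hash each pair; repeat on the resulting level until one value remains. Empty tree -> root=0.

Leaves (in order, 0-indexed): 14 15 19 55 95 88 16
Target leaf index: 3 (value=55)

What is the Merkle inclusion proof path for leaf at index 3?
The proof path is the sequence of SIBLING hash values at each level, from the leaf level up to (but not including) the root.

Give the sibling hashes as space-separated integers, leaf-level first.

Answer: 19 449 817

Derivation:
L0 (leaves): [14, 15, 19, 55, 95, 88, 16], target index=3
L1: h(14,15)=(14*31+15)%997=449 [pair 0] h(19,55)=(19*31+55)%997=644 [pair 1] h(95,88)=(95*31+88)%997=42 [pair 2] h(16,16)=(16*31+16)%997=512 [pair 3] -> [449, 644, 42, 512]
  Sibling for proof at L0: 19
L2: h(449,644)=(449*31+644)%997=605 [pair 0] h(42,512)=(42*31+512)%997=817 [pair 1] -> [605, 817]
  Sibling for proof at L1: 449
L3: h(605,817)=(605*31+817)%997=629 [pair 0] -> [629]
  Sibling for proof at L2: 817
Root: 629
Proof path (sibling hashes from leaf to root): [19, 449, 817]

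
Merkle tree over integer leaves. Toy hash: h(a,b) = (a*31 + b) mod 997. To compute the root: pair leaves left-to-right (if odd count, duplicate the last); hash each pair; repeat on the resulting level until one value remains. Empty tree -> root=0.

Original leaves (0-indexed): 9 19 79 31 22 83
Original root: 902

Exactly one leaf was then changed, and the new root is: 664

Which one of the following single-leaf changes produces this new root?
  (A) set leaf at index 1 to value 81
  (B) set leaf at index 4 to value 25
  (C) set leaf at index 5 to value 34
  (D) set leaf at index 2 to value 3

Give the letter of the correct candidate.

Original leaves: [9, 19, 79, 31, 22, 83]
Target new root: 664
Try each candidate change and compute the resulting root:
Candidate A: set leaf[1] = 81 -> leaves = [9, 81, 79, 31, 22, 83]
  L0: [9, 81, 79, 31, 22, 83]
  L1: h(9,81)=(9*31+81)%997=360 h(79,31)=(79*31+31)%997=486 h(22,83)=(22*31+83)%997=765 -> [360, 486, 765]
  L2: h(360,486)=(360*31+486)%997=679 h(765,765)=(765*31+765)%997=552 -> [679, 552]
  L3: h(679,552)=(679*31+552)%997=664 -> [664]
  root = 664 == target 664  ** MATCH **
Candidate B: set leaf[4] = 25 -> leaves = [9, 19, 79, 31, 25, 83]
  L0: [9, 19, 79, 31, 25, 83]
  L1: h(9,19)=(9*31+19)%997=298 h(79,31)=(79*31+31)%997=486 h(25,83)=(25*31+83)%997=858 -> [298, 486, 858]
  L2: h(298,486)=(298*31+486)%997=751 h(858,858)=(858*31+858)%997=537 -> [751, 537]
  L3: h(751,537)=(751*31+537)%997=887 -> [887]
  root = 887 != target 664
Candidate C: set leaf[5] = 34 -> leaves = [9, 19, 79, 31, 22, 34]
  L0: [9, 19, 79, 31, 22, 34]
  L1: h(9,19)=(9*31+19)%997=298 h(79,31)=(79*31+31)%997=486 h(22,34)=(22*31+34)%997=716 -> [298, 486, 716]
  L2: h(298,486)=(298*31+486)%997=751 h(716,716)=(716*31+716)%997=978 -> [751, 978]
  L3: h(751,978)=(751*31+978)%997=331 -> [331]
  root = 331 != target 664
Candidate D: set leaf[2] = 3 -> leaves = [9, 19, 3, 31, 22, 83]
  L0: [9, 19, 3, 31, 22, 83]
  L1: h(9,19)=(9*31+19)%997=298 h(3,31)=(3*31+31)%997=124 h(22,83)=(22*31+83)%997=765 -> [298, 124, 765]
  L2: h(298,124)=(298*31+124)%997=389 h(765,765)=(765*31+765)%997=552 -> [389, 552]
  L3: h(389,552)=(389*31+552)%997=647 -> [647]
  root = 647 != target 664
Candidate A produces the target root.

Answer: A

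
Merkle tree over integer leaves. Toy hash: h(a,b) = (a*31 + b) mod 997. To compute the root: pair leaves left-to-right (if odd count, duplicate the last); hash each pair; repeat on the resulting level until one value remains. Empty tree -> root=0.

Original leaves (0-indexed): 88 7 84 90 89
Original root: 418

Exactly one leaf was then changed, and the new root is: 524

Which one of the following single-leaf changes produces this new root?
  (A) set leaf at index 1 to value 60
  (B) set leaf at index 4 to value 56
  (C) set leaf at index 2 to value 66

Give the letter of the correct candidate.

Original leaves: [88, 7, 84, 90, 89]
Target new root: 524
Try each candidate change and compute the resulting root:
Candidate A: set leaf[1] = 60 -> leaves = [88, 60, 84, 90, 89]
  L0: [88, 60, 84, 90, 89]
  L1: h(88,60)=(88*31+60)%997=794 h(84,90)=(84*31+90)%997=700 h(89,89)=(89*31+89)%997=854 -> [794, 700, 854]
  L2: h(794,700)=(794*31+700)%997=389 h(854,854)=(854*31+854)%997=409 -> [389, 409]
  L3: h(389,409)=(389*31+409)%997=504 -> [504]
  root = 504 != target 524
Candidate B: set leaf[4] = 56 -> leaves = [88, 7, 84, 90, 56]
  L0: [88, 7, 84, 90, 56]
  L1: h(88,7)=(88*31+7)%997=741 h(84,90)=(84*31+90)%997=700 h(56,56)=(56*31+56)%997=795 -> [741, 700, 795]
  L2: h(741,700)=(741*31+700)%997=740 h(795,795)=(795*31+795)%997=515 -> [740, 515]
  L3: h(740,515)=(740*31+515)%997=524 -> [524]
  root = 524 == target 524  ** MATCH **
Candidate C: set leaf[2] = 66 -> leaves = [88, 7, 66, 90, 89]
  L0: [88, 7, 66, 90, 89]
  L1: h(88,7)=(88*31+7)%997=741 h(66,90)=(66*31+90)%997=142 h(89,89)=(89*31+89)%997=854 -> [741, 142, 854]
  L2: h(741,142)=(741*31+142)%997=182 h(854,854)=(854*31+854)%997=409 -> [182, 409]
  L3: h(182,409)=(182*31+409)%997=69 -> [69]
  root = 69 != target 524
Candidate B produces the target root.

Answer: B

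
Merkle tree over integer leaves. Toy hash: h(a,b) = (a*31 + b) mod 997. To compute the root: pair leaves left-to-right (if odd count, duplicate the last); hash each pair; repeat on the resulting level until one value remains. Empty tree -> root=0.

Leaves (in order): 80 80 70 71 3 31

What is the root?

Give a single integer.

L0: [80, 80, 70, 71, 3, 31]
L1: h(80,80)=(80*31+80)%997=566 h(70,71)=(70*31+71)%997=247 h(3,31)=(3*31+31)%997=124 -> [566, 247, 124]
L2: h(566,247)=(566*31+247)%997=844 h(124,124)=(124*31+124)%997=977 -> [844, 977]
L3: h(844,977)=(844*31+977)%997=222 -> [222]

Answer: 222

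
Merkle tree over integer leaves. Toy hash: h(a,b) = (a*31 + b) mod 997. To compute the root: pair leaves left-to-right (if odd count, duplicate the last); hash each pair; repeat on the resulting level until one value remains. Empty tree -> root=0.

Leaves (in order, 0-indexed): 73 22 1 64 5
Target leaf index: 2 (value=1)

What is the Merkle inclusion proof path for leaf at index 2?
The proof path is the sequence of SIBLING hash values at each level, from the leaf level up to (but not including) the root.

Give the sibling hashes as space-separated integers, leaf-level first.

Answer: 64 291 135

Derivation:
L0 (leaves): [73, 22, 1, 64, 5], target index=2
L1: h(73,22)=(73*31+22)%997=291 [pair 0] h(1,64)=(1*31+64)%997=95 [pair 1] h(5,5)=(5*31+5)%997=160 [pair 2] -> [291, 95, 160]
  Sibling for proof at L0: 64
L2: h(291,95)=(291*31+95)%997=143 [pair 0] h(160,160)=(160*31+160)%997=135 [pair 1] -> [143, 135]
  Sibling for proof at L1: 291
L3: h(143,135)=(143*31+135)%997=580 [pair 0] -> [580]
  Sibling for proof at L2: 135
Root: 580
Proof path (sibling hashes from leaf to root): [64, 291, 135]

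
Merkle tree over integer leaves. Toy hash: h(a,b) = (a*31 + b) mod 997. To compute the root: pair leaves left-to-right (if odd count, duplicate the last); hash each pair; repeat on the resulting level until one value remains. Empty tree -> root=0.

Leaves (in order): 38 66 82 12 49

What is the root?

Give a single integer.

Answer: 818

Derivation:
L0: [38, 66, 82, 12, 49]
L1: h(38,66)=(38*31+66)%997=247 h(82,12)=(82*31+12)%997=560 h(49,49)=(49*31+49)%997=571 -> [247, 560, 571]
L2: h(247,560)=(247*31+560)%997=241 h(571,571)=(571*31+571)%997=326 -> [241, 326]
L3: h(241,326)=(241*31+326)%997=818 -> [818]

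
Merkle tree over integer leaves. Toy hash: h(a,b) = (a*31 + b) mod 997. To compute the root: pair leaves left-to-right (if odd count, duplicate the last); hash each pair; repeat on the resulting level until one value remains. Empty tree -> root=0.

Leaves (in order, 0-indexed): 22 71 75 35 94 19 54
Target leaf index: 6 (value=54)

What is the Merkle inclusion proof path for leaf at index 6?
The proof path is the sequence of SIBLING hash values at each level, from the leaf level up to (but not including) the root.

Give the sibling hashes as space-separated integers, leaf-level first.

L0 (leaves): [22, 71, 75, 35, 94, 19, 54], target index=6
L1: h(22,71)=(22*31+71)%997=753 [pair 0] h(75,35)=(75*31+35)%997=366 [pair 1] h(94,19)=(94*31+19)%997=939 [pair 2] h(54,54)=(54*31+54)%997=731 [pair 3] -> [753, 366, 939, 731]
  Sibling for proof at L0: 54
L2: h(753,366)=(753*31+366)%997=778 [pair 0] h(939,731)=(939*31+731)%997=927 [pair 1] -> [778, 927]
  Sibling for proof at L1: 939
L3: h(778,927)=(778*31+927)%997=120 [pair 0] -> [120]
  Sibling for proof at L2: 778
Root: 120
Proof path (sibling hashes from leaf to root): [54, 939, 778]

Answer: 54 939 778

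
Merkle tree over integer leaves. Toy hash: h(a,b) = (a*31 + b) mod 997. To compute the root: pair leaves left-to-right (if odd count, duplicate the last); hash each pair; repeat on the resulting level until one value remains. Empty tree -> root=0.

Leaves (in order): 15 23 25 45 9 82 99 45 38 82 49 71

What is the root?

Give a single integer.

L0: [15, 23, 25, 45, 9, 82, 99, 45, 38, 82, 49, 71]
L1: h(15,23)=(15*31+23)%997=488 h(25,45)=(25*31+45)%997=820 h(9,82)=(9*31+82)%997=361 h(99,45)=(99*31+45)%997=123 h(38,82)=(38*31+82)%997=263 h(49,71)=(49*31+71)%997=593 -> [488, 820, 361, 123, 263, 593]
L2: h(488,820)=(488*31+820)%997=993 h(361,123)=(361*31+123)%997=347 h(263,593)=(263*31+593)%997=770 -> [993, 347, 770]
L3: h(993,347)=(993*31+347)%997=223 h(770,770)=(770*31+770)%997=712 -> [223, 712]
L4: h(223,712)=(223*31+712)%997=646 -> [646]

Answer: 646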